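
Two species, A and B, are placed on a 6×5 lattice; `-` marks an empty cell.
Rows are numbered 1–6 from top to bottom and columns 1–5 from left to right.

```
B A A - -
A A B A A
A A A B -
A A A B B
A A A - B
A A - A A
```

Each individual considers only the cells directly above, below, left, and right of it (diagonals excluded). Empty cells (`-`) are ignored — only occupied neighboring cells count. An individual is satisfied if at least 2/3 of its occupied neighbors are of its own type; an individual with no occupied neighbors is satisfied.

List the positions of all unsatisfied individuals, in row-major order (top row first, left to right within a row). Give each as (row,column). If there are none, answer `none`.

(1,1), (1,3), (2,3), (2,4), (3,3), (3,4), (5,5), (6,5)

(1,1)B 0/2 ✗
(1,2)A 2/3 ✓
(1,3)A 1/2 ✗
(2,1)A 2/3 ✓
(2,2)A 3/4 ✓
(2,3)B 0/4 ✗
(2,4)A 1/3 ✗
(2,5)A 1/1 ✓
(3,1)A 3/3 ✓
(3,2)A 4/4 ✓
(3,3)A 2/4 ✗
(3,4)B 1/3 ✗
(4,1)A 3/3 ✓
(4,2)A 4/4 ✓
(4,3)A 3/4 ✓
(4,4)B 2/3 ✓
(4,5)B 2/2 ✓
(5,1)A 3/3 ✓
(5,2)A 4/4 ✓
(5,3)A 2/2 ✓
(5,5)B 1/2 ✗
(6,1)A 2/2 ✓
(6,2)A 2/2 ✓
(6,4)A 1/1 ✓
(6,5)A 1/2 ✗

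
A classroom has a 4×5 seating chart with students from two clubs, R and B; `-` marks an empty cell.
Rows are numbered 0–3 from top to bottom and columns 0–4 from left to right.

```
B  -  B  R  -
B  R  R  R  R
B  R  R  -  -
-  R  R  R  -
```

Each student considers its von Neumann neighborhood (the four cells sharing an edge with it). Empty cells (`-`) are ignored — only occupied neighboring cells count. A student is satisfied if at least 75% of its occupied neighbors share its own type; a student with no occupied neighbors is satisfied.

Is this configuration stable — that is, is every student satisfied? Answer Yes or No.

(0,0)B 1/1 ✓
(0,2)B 0/2 ✗
(0,3)R 1/2 ✗
(1,0)B 2/3 ✗
(1,1)R 2/3 ✗
(1,2)R 3/4 ✓
(1,3)R 3/3 ✓
(1,4)R 1/1 ✓
(2,0)B 1/2 ✗
(2,1)R 3/4 ✓
(2,2)R 3/3 ✓
(3,1)R 2/2 ✓
(3,2)R 3/3 ✓
(3,3)R 1/1 ✓
For instance (0,2) has only 0/2 same-type neighbors, below 3/4.

No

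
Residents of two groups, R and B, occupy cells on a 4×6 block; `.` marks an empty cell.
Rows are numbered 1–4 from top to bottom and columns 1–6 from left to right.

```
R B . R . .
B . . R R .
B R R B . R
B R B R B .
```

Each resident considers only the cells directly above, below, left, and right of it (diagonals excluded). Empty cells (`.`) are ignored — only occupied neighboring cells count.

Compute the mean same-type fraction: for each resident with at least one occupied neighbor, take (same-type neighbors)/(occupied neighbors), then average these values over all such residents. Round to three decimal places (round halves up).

0.378

(1,1)R 0/2
(1,2)B 0/1
(1,4)R 1/1
(2,1)B 1/2
(2,4)R 2/3
(2,5)R 1/1
(3,1)B 2/3
(3,2)R 2/3
(3,3)R 1/3
(3,4)B 0/3
(3,6)R — no occupied neighbors
(4,1)B 1/2
(4,2)R 1/3
(4,3)B 0/3
(4,4)R 0/3
(4,5)B 0/1
Sum over 15 residents: 0/2 + 0/1 + 1/1 + 1/2 + 2/3 + 1/1 + 2/3 + 2/3 + 1/3 + 0/3 + 1/2 + 1/3 + 0/3 + 0/3 + 0/1 = 17/3; mean = 17/3 ÷ 15 = 17/45 = 0.377777… → 0.378.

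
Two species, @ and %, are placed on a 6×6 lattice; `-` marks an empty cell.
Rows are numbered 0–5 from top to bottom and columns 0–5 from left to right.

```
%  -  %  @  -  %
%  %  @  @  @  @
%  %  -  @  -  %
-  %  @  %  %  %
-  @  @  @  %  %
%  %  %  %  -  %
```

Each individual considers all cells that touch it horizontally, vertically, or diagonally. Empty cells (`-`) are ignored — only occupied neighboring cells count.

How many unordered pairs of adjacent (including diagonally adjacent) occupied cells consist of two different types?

28

Scan each occupied cell's neighbors to the right and below (and the two forward diagonals) so each pair is counted once.
From row 0: 5 unlike of 11 pairs (running 5/11).
From row 1: 4 unlike of 15 pairs (running 9/26).
From row 2: 3 unlike of 9 pairs (running 12/35).
From row 3: 7 unlike of 17 pairs (running 19/52).
From row 4: 9 unlike of 15 pairs (running 28/67).
From row 5: 0 unlike of 3 pairs (running 28/70).
Total adjacent occupied pairs: 70; unlike-type pairs: 28.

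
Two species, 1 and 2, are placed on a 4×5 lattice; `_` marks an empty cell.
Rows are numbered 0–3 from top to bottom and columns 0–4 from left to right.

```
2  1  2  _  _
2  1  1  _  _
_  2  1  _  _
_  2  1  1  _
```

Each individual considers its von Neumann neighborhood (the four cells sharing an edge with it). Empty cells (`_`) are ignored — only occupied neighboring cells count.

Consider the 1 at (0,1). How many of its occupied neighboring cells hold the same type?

1

Occupied neighbors of (0,1): (1,1)=1, (0,0)=2, (0,2)=2.
Same type (1): 1 of 3.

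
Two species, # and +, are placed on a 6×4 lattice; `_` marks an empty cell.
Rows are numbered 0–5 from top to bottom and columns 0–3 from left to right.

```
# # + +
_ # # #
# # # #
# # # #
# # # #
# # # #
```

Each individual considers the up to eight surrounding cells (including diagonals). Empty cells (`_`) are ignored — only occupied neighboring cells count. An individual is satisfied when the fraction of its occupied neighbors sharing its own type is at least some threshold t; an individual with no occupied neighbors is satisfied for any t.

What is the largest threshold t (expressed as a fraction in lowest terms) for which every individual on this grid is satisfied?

(0,0)# 2/2
(0,1)# 3/4
(0,2)+ 1/5
(0,3)+ 1/3
(1,1)# 6/7
(1,2)# 6/8
(1,3)# 3/5
(2,0)# 4/4
(2,1)# 7/7
(2,2)# 8/8
(2,3)# 5/5
(3,0)# 5/5
(3,1)# 8/8
(3,2)# 8/8
(3,3)# 5/5
(4,0)# 5/5
(4,1)# 8/8
(4,2)# 8/8
(4,3)# 5/5
(5,0)# 3/3
(5,1)# 5/5
(5,2)# 5/5
(5,3)# 3/3
The smallest same-type fraction is 1/5 at (0,2), which reduces to 1/5. Any threshold above that leaves this individual unsatisfied.

1/5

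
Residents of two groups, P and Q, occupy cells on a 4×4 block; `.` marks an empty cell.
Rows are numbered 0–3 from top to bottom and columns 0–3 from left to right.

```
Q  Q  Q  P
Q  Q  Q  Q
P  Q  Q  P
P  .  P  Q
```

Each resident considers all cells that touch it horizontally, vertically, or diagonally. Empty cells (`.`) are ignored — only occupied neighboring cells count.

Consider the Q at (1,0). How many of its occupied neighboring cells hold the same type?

4

Occupied neighbors of (1,0): (0,0)=Q, (0,1)=Q, (1,1)=Q, (2,0)=P, (2,1)=Q.
Same type (Q): 4 of 5.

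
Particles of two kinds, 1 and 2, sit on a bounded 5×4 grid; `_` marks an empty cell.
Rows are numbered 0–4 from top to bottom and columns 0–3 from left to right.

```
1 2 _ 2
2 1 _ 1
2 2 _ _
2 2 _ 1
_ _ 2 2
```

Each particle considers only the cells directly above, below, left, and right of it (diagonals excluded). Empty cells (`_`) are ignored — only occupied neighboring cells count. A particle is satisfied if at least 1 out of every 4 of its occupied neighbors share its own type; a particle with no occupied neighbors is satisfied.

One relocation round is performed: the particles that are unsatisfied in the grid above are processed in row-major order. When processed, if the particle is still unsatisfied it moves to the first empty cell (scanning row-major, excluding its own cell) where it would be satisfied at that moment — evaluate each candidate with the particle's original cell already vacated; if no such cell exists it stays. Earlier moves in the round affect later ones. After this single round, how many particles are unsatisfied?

Initially unsatisfied (in order): (0,0), (0,1), (0,3), (1,1), (1,3), (3,3).
  (0,0) → (1,2).
  (0,1) → (0,0).
  (0,3) → (0,1).
  (1,1): now satisfied by earlier moves; stays.
  (1,3): now satisfied by earlier moves; stays.
  (3,3) → (0,2).
Resulting grid:
2 2 1 _
2 1 1 1
2 2 _ _
2 2 _ _
_ _ 2 2
All satisfied now.

0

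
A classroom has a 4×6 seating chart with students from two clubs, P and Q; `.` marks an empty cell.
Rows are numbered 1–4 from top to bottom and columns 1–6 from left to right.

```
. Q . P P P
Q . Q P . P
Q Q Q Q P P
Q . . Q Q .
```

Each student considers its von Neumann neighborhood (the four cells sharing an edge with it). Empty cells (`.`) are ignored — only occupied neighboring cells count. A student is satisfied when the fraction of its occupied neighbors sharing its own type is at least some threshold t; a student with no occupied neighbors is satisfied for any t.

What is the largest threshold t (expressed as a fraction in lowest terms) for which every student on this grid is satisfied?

1/3

(1,2)Q — no occupied neighbors
(1,4)P 2/2
(1,5)P 2/2
(1,6)P 2/2
(2,1)Q 1/1
(2,3)Q 1/2
(2,4)P 1/3
(2,6)P 2/2
(3,1)Q 3/3
(3,2)Q 2/2
(3,3)Q 3/3
(3,4)Q 2/4
(3,5)P 1/3
(3,6)P 2/2
(4,1)Q 1/1
(4,4)Q 2/2
(4,5)Q 1/2
The smallest same-type fraction is 1/3 at (2,4), which reduces to 1/3. Any threshold above that leaves this student unsatisfied.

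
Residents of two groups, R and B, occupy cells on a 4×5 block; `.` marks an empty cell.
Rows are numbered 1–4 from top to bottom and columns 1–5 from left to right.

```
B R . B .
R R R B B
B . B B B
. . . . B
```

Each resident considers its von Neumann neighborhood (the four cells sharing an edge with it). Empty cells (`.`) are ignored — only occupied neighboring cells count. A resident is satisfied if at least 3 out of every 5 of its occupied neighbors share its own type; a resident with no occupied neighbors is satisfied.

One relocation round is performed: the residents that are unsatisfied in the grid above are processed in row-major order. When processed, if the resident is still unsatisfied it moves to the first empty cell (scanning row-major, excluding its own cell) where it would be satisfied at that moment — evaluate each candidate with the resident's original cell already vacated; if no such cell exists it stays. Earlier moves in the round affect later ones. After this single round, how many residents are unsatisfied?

0

Initially unsatisfied (in order): (1,1), (1,2), (2,1), (2,3), (3,1), (3,3).
  (1,1) → (1,5).
  (1,2): now satisfied by earlier moves; stays.
  (2,1) → (1,1).
  (2,3) → (2,1).
  (3,1) → (2,3).
  (3,3): now satisfied by earlier moves; stays.
Resulting grid:
R R . B B
R R B B B
. . B B B
. . . . B
All satisfied now.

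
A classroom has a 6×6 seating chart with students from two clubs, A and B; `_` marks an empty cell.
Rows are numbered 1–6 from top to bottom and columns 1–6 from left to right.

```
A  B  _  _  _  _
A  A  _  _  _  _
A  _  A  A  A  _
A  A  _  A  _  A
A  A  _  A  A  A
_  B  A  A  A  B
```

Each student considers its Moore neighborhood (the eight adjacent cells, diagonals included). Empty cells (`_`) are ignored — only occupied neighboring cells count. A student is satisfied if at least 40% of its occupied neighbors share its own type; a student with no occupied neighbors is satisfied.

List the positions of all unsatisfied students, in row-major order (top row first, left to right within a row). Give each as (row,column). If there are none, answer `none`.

(1,2), (6,2), (6,6)

Row 1: (1,1)A 2/3 ok · (1,2)B 0/3 unhappy
Row 2: (2,1)A 3/4 ok · (2,2)A 4/5 ok
Row 3: (3,1)A 4/4 ok · (3,3)A 4/4 ok · (3,4)A 3/3 ok · (3,5)A 3/3 ok
Row 4: (4,1)A 4/4 ok · (4,2)A 5/5 ok · (4,4)A 5/5 ok · (4,6)A 3/3 ok
Row 5: (5,1)A 3/4 ok · (5,2)A 4/5 ok · (5,4)A 5/5 ok · (5,5)A 6/7 ok · (5,6)A 3/4 ok
Row 6: (6,2)B 0/3 unhappy · (6,3)A 3/4 ok · (6,4)A 4/4 ok · (6,5)A 4/5 ok · (6,6)B 0/3 unhappy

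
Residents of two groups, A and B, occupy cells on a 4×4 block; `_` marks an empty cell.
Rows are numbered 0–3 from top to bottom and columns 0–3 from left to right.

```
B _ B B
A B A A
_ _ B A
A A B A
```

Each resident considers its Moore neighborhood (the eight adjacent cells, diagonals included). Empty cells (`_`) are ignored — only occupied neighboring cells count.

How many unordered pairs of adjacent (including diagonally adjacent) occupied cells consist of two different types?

Scan each occupied cell's neighbors to the right and below (and the two forward diagonals) so each pair is counted once.
Row 0: B(0,0)–A(1,0)≠ B(0,0)–B(1,1)= B(0,2)–B(0,3)= B(0,2)–A(1,2)≠ B(0,2)–A(1,3)≠ B(0,2)–B(1,1)= B(0,3)–A(1,3)≠ B(0,3)–A(1,2)≠  → 5/8 unlike.
Row 1: A(1,0)–B(1,1)≠ B(1,1)–A(1,2)≠ B(1,1)–B(2,2)= A(1,2)–A(1,3)= A(1,2)–B(2,2)≠ A(1,2)–A(2,3)= A(1,3)–A(2,3)= A(1,3)–B(2,2)≠  → 4/8 unlike.
Row 2: B(2,2)–A(2,3)≠ B(2,2)–B(3,2)= B(2,2)–A(3,3)≠ B(2,2)–A(3,1)≠ A(2,3)–A(3,3)= A(2,3)–B(3,2)≠  → 4/6 unlike.
Row 3: A(3,0)–A(3,1)= A(3,1)–B(3,2)≠ B(3,2)–A(3,3)≠  → 2/3 unlike.
Total adjacent occupied pairs: 25; unlike-type pairs: 15.

15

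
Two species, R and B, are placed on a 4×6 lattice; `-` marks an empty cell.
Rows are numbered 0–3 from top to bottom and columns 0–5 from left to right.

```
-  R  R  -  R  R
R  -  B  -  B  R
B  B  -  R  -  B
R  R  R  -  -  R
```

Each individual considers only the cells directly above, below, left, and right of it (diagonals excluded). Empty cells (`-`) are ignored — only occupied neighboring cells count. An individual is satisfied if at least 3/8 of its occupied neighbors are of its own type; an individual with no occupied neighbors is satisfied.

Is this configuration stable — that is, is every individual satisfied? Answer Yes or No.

No

(0,1)R 1/1 ✓
(0,2)R 1/2 ✓
(0,4)R 1/2 ✓
(0,5)R 2/2 ✓
(1,0)R 0/1 ✗
(1,2)B 0/1 ✗
(1,4)B 0/2 ✗
(1,5)R 1/3 ✗
(2,0)B 1/3 ✗
(2,1)B 1/2 ✓
(2,3)R 0/0 ✓
(2,5)B 0/2 ✗
(3,0)R 1/2 ✓
(3,1)R 2/3 ✓
(3,2)R 1/1 ✓
(3,5)R 0/1 ✗
For instance (1,0) has only 0/1 same-type neighbors, below 3/8.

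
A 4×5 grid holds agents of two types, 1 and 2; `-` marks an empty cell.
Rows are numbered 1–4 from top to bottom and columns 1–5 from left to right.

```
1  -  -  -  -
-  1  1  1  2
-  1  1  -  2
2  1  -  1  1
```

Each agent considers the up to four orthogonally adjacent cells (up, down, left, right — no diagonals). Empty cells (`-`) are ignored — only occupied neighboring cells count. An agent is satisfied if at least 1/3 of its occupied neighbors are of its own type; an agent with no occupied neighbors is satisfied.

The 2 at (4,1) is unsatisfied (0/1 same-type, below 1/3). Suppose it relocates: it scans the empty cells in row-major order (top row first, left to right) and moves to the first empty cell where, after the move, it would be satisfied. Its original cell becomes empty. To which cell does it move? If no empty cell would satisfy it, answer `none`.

Vacating (4,1). Empty cells in order:
  (1,2): 0/2 same-type → still unsatisfied.
  (1,3): 0/1 same-type → still unsatisfied.
  (1,4): 0/1 same-type → still unsatisfied.
  (1,5): 1/1 same-type → satisfied — stop here.

(1,5)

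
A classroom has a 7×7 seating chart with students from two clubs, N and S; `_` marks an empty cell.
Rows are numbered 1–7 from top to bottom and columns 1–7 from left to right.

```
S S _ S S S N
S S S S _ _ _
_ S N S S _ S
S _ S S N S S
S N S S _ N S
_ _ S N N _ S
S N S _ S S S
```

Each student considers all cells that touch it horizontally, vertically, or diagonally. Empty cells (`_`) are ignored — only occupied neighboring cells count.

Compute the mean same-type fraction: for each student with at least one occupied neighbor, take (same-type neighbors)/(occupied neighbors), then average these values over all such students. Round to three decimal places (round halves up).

0.597

(1,1)S 3/3
(1,2)S 4/4
(1,4)S 3/3
(1,5)S 3/3
(1,6)S 1/2
(1,7)N 0/1
(2,1)S 4/4
(2,2)S 5/6
(2,3)S 6/7
(2,4)S 5/6
(3,2)S 5/6
(3,3)N 0/7
(3,4)S 5/7
(3,5)S 4/5
(3,7)S 2/2
(4,1)S 2/3
(4,3)S 5/7
(4,4)S 5/7
(4,5)N 1/6
(4,6)S 4/6
(4,7)S 3/4
(5,1)S 1/2
(5,2)N 0/5
(5,3)S 4/6
(5,4)S 4/7
(5,6)N 2/6
(5,7)S 3/4
(6,3)S 3/6
(6,4)N 1/6
(6,5)N 2/5
(6,7)S 3/4
(7,1)S 0/1
(7,2)N 0/3
(7,3)S 1/3
(7,5)S 1/3
(7,6)S 3/4
(7,7)S 2/2
Sum over 37 students: 3/3 + 4/4 + 3/3 + 3/3 + 1/2 + 0/1 + 4/4 + 5/6 + 6/7 + 5/6 + 5/6 + 0/7 + 5/7 + 4/5 + 2/2 + 2/3 + 5/7 + 5/7 + 1/6 + 4/6 + 3/4 + 1/2 + 0/5 + 4/6 + 4/7 + 2/6 + 3/4 + 3/6 + 1/6 + 2/5 + 3/4 + 0/1 + 0/3 + 1/3 + 1/3 + 3/4 + 2/2 = 2321/105; mean = 2321/105 ÷ 37 = 2321/3885 = 0.597425… → 0.597.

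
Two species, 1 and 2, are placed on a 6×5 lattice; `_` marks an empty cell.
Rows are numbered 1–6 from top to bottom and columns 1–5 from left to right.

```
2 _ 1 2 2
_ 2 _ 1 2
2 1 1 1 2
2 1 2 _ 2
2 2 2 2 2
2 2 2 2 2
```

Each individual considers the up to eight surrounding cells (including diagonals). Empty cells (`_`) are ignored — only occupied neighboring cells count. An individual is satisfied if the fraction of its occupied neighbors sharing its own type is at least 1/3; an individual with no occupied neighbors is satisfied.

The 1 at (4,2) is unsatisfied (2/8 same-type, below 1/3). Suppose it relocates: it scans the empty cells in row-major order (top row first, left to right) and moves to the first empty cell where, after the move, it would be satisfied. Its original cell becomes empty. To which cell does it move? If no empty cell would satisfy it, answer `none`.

(1,2)

Vacating (4,2). Empty cells in order:
  (1,2): 1/3 same-type → satisfied — stop here.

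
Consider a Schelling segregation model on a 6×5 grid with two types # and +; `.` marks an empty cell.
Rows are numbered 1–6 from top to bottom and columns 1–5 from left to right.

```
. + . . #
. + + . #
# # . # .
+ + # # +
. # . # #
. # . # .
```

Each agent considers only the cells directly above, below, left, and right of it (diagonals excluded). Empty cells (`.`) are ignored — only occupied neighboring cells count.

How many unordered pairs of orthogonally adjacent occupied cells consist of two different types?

7

Scan each occupied cell's neighbors to the right and below so each pair is counted once.
From row 1: 0 unlike of 2 pairs (running 0/2).
From row 2: 1 unlike of 2 pairs (running 1/4).
From row 3: 2 unlike of 4 pairs (running 3/8).
From row 4: 4 unlike of 7 pairs (running 7/15).
From row 5: 0 unlike of 3 pairs (running 7/18).
Total adjacent occupied pairs: 18; unlike-type pairs: 7.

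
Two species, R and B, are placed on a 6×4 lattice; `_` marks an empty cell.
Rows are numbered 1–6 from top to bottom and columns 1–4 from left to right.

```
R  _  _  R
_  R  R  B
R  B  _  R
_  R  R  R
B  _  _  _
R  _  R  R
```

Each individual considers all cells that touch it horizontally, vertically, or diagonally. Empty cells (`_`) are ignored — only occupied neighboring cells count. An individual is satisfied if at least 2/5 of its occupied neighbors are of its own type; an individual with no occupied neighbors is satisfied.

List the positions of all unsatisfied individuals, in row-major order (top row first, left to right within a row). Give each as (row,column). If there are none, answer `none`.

(1,1)R 1/1 ok
(1,4)R 1/2 ok
(2,2)R 3/4 ok
(2,3)R 3/5 ok
(2,4)B 0/3 unhappy
(3,1)R 2/3 ok
(3,2)B 0/5 unhappy
(3,4)R 3/4 ok
(4,2)R 2/4 ok
(4,3)R 3/4 ok
(4,4)R 2/2 ok
(5,1)B 0/2 unhappy
(6,1)R 0/1 unhappy
(6,3)R 1/1 ok
(6,4)R 1/1 ok

(2,4), (3,2), (5,1), (6,1)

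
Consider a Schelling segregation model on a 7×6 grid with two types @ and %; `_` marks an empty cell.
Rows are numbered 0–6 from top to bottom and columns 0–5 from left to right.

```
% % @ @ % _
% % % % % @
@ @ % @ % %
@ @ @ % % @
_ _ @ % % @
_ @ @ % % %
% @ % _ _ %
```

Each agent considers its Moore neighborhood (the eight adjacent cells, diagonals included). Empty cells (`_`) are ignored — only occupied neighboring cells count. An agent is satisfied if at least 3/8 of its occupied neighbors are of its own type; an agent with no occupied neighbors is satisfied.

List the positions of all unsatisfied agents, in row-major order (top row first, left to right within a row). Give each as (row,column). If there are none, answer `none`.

(0,2), (0,3), (1,5), (2,3), (3,5), (4,5), (6,0), (6,2)

(0,0)% 3/3 ✓
(0,1)% 4/5 ✓
(0,2)@ 1/5 ✗
(0,3)@ 1/5 ✗
(0,4)% 2/4 ✓
(1,0)% 3/5 ✓
(1,1)% 5/8 ✓
(1,2)% 4/8 ✓
(1,3)% 5/8 ✓
(1,4)% 4/7 ✓
(1,5)@ 0/4 ✗
(2,0)@ 3/5 ✓
(2,1)@ 4/8 ✓
(2,2)% 4/8 ✓
(2,3)@ 1/8 ✗
(2,4)% 5/8 ✓
(2,5)% 3/5 ✓
(3,0)@ 3/3 ✓
(3,1)@ 5/6 ✓
(3,2)@ 4/7 ✓
(3,3)% 5/8 ✓
(3,4)% 5/8 ✓
(3,5)@ 1/5 ✗
(4,2)@ 4/7 ✓
(4,3)% 5/8 ✓
(4,4)% 6/8 ✓
(4,5)@ 1/5 ✗
(5,1)@ 3/5 ✓
(5,2)@ 3/6 ✓
(5,3)% 4/6 ✓
(5,4)% 5/6 ✓
(5,5)% 3/4 ✓
(6,0)% 0/2 ✗
(6,1)@ 2/4 ✓
(6,2)% 1/4 ✗
(6,5)% 2/2 ✓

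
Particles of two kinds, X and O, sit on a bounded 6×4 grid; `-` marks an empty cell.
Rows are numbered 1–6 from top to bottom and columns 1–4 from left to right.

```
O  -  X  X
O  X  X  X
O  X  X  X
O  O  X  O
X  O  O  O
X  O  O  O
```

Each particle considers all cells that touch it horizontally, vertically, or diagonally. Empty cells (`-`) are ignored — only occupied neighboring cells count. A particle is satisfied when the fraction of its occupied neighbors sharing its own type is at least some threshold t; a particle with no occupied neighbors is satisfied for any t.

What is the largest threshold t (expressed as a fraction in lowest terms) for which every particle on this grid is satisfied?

1/5

Row 1: (1,1)O 1/2 · (1,3)X 4/4 · (1,4)X 3/3
Row 2: (2,1)O 2/4 · (2,2)X 4/7 · (2,3)X 7/7 · (2,4)X 5/5
Row 3: (3,1)O 3/5 · (3,2)X 4/8 · (3,3)X 6/8 · (3,4)X 4/5
Row 4: (4,1)O 3/5 · (4,2)O 4/8 · (4,3)X 3/8 · (4,4)O 2/5
Row 5: (5,1)X 1/5 · (5,2)O 5/8 · (5,3)O 7/8 · (5,4)O 4/5
Row 6: (6,1)X 1/3 · (6,2)O 3/5 · (6,3)O 5/5 · (6,4)O 3/3
The smallest same-type fraction is 1/5 at (5,1), which reduces to 1/5. Any threshold above that leaves this particle unsatisfied.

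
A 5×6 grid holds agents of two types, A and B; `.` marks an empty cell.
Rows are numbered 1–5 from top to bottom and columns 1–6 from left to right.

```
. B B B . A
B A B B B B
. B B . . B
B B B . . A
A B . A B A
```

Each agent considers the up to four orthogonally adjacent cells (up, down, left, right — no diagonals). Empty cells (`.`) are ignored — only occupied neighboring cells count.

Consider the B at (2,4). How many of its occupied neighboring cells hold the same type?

3

Occupied neighbors of (2,4): (1,4)=B, (2,3)=B, (2,5)=B.
Same type (B): 3 of 3.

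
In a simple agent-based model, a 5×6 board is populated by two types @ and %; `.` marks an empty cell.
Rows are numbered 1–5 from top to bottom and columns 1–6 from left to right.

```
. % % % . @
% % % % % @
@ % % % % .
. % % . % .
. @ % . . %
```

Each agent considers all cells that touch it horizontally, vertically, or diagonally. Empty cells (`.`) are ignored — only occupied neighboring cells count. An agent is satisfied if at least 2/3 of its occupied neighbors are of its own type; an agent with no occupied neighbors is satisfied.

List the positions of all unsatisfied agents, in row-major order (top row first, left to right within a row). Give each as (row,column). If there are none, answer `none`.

(1,6), (2,6), (3,1), (5,2)

Row 1: (1,2)% 4/4 ok · (1,3)% 5/5 ok · (1,4)% 4/4 ok · (1,6)@ 1/2 unhappy
Row 2: (2,1)% 3/4 ok · (2,2)% 6/7 ok · (2,3)% 8/8 ok · (2,4)% 7/7 ok · (2,5)% 4/6 ok · (2,6)@ 1/3 unhappy
Row 3: (3,1)@ 0/4 unhappy · (3,2)% 6/7 ok · (3,3)% 7/7 ok · (3,4)% 7/7 ok · (3,5)% 4/5 ok
Row 4: (4,2)% 4/6 ok · (4,3)% 5/6 ok · (4,5)% 3/3 ok
Row 5: (5,2)@ 0/3 unhappy · (5,3)% 2/3 ok · (5,6)% 1/1 ok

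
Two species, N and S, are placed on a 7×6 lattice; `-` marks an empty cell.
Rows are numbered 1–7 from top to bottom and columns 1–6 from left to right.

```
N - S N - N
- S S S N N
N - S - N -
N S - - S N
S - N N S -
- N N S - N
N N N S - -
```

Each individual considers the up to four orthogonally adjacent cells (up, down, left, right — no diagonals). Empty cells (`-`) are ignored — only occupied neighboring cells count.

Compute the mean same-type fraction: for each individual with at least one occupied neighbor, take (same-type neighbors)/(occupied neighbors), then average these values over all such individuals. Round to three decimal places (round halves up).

(1,1)N — no occupied neighbors
(1,3)S 1/2
(1,4)N 0/2
(1,6)N 1/1
(2,2)S 1/1
(2,3)S 4/4
(2,4)S 1/3
(2,5)N 2/3
(2,6)N 2/2
(3,1)N 1/1
(3,3)S 1/1
(3,5)N 1/2
(4,1)N 1/3
(4,2)S 0/1
(4,5)S 1/3
(4,6)N 0/1
(5,1)S 0/1
(5,3)N 2/2
(5,4)N 1/3
(5,5)S 1/2
(6,2)N 2/2
(6,3)N 3/4
(6,4)S 1/3
(6,6)N — no occupied neighbors
(7,1)N 1/1
(7,2)N 3/3
(7,3)N 2/3
(7,4)S 1/2
Sum over 26 individuals: 1/2 + 0/2 + 1/1 + 1/1 + 4/4 + 1/3 + 2/3 + 2/2 + 1/1 + 1/1 + 1/2 + 1/3 + 0/1 + 1/3 + 0/1 + 0/1 + 2/2 + 1/3 + 1/2 + 2/2 + 3/4 + 1/3 + 1/1 + 3/3 + 2/3 + 1/2 = 63/4; mean = 63/4 ÷ 26 = 63/104 = 0.605769… → 0.606.

0.606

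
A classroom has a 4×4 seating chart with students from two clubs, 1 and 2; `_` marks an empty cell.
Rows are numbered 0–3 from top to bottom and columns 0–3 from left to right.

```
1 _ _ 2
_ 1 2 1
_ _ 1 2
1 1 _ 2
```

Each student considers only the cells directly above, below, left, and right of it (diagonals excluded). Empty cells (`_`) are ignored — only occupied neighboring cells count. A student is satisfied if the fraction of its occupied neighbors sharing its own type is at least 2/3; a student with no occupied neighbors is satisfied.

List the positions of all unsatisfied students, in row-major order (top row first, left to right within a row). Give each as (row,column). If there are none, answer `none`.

(0,3), (1,1), (1,2), (1,3), (2,2), (2,3)

(0,0)1 0/0 ok
(0,3)2 0/1 unhappy
(1,1)1 0/1 unhappy
(1,2)2 0/3 unhappy
(1,3)1 0/3 unhappy
(2,2)1 0/2 unhappy
(2,3)2 1/3 unhappy
(3,0)1 1/1 ok
(3,1)1 1/1 ok
(3,3)2 1/1 ok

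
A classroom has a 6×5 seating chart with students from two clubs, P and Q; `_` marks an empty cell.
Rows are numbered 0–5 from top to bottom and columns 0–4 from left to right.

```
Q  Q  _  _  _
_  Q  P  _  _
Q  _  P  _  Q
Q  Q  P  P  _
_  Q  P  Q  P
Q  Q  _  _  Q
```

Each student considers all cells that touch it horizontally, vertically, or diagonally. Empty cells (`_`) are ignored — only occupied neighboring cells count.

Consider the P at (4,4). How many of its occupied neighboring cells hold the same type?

1

Occupied neighbors of (4,4): (3,3)=P, (4,3)=Q, (5,4)=Q.
Same type (P): 1 of 3.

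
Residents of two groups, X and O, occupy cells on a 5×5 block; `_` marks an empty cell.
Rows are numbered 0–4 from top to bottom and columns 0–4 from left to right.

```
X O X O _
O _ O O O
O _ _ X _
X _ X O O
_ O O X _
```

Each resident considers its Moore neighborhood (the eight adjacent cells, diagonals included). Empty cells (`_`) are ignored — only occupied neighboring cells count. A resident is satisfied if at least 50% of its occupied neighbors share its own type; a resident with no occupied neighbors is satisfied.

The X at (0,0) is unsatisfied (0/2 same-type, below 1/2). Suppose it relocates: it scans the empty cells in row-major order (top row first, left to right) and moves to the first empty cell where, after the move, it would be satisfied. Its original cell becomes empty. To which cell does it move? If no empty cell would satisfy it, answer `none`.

(4,0)

Vacating (0,0). Empty cells in order:
  (0,4): 0/3 same-type → still unsatisfied.
  (1,1): 1/5 same-type → still unsatisfied.
  (2,1): 2/5 same-type → still unsatisfied.
  (2,2): 2/5 same-type → still unsatisfied.
  (2,4): 1/5 same-type → still unsatisfied.
  (3,1): 2/5 same-type → still unsatisfied.
  (4,0): 1/2 same-type → satisfied — stop here.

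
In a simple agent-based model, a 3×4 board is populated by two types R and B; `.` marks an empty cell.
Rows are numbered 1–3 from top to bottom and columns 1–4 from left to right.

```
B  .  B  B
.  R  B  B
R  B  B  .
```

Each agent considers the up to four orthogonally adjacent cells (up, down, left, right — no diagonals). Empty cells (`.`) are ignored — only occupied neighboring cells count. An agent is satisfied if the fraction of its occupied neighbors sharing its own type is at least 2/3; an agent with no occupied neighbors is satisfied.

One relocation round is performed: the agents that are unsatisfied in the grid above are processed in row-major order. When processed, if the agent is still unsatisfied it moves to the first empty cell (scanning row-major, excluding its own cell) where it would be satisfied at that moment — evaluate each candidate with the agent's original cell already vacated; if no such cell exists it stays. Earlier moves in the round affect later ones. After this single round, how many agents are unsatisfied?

Initially unsatisfied (in order): (2,2), (3,1), (3,2).
  (2,2): no empty cell satisfies it; stays.
  (3,1): no empty cell satisfies it; stays.
  (3,2) → (1,2).
Resulting grid:
B B B B
. R B B
R . B .
Unsatisfied now: (2,2).

1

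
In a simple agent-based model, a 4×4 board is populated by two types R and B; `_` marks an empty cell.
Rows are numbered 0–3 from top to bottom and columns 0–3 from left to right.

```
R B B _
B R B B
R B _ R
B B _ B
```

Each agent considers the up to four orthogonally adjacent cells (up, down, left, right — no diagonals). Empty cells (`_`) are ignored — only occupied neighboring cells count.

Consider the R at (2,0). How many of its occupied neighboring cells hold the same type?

Occupied neighbors of (2,0): (1,0)=B, (3,0)=B, (2,1)=B.
Same type (R): 0 of 3.

0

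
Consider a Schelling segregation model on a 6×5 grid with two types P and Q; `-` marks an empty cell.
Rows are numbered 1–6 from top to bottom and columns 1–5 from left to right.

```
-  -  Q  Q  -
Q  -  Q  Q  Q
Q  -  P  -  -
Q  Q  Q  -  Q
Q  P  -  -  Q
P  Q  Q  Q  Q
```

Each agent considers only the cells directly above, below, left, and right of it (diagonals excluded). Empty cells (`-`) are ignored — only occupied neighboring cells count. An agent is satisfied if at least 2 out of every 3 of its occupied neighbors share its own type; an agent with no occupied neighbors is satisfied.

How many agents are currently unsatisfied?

Row 1: (1,3)Q 2/2 ok · (1,4)Q 2/2 ok
Row 2: (2,1)Q 1/1 ok · (2,3)Q 2/3 ok · (2,4)Q 3/3 ok · (2,5)Q 1/1 ok
Row 3: (3,1)Q 2/2 ok · (3,3)P 0/2 unhappy
Row 4: (4,1)Q 3/3 ok · (4,2)Q 2/3 ok · (4,3)Q 1/2 unhappy · (4,5)Q 1/1 ok
Row 5: (5,1)Q 1/3 unhappy · (5,2)P 0/3 unhappy · (5,5)Q 2/2 ok
Row 6: (6,1)P 0/2 unhappy · (6,2)Q 1/3 unhappy · (6,3)Q 2/2 ok · (6,4)Q 2/2 ok · (6,5)Q 2/2 ok
Unsatisfied: (3,3), (4,3), (5,1), (5,2), (6,1), (6,2) — 6 in total.

6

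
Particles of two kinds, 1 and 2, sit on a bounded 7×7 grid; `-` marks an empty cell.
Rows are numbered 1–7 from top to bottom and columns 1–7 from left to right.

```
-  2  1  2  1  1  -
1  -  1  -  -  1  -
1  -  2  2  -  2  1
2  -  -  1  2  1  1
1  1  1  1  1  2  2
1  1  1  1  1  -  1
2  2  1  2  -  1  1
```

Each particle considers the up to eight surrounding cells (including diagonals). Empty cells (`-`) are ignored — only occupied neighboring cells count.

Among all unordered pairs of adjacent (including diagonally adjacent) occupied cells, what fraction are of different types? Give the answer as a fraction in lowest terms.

Scan each occupied cell's neighbors to the right and below (and the two forward diagonals) so each pair is counted once.
From row 1: 6 unlike of 10 pairs (running 6/10).
From row 2: 3 unlike of 5 pairs (running 9/15).
From row 3: 6 unlike of 11 pairs (running 15/26).
From row 4: 10 unlike of 16 pairs (running 25/42).
From row 5: 4 unlike of 22 pairs (running 29/64).
From row 6: 8 unlike of 18 pairs (running 37/82).
From row 7: 2 unlike of 4 pairs (running 39/86).
Total adjacent occupied pairs: 86; unlike-type pairs: 39.
39/86 is already in lowest terms.

39/86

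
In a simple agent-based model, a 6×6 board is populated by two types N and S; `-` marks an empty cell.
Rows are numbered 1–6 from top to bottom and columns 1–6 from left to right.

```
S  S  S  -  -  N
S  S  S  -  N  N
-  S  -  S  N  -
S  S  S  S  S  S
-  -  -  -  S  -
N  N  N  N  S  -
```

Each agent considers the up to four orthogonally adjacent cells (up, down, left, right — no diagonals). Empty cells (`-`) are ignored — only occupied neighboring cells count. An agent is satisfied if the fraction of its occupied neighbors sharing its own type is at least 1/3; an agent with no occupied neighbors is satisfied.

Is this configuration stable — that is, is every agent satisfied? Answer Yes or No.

Yes

(1,1)S 2/2 ✓
(1,2)S 3/3 ✓
(1,3)S 2/2 ✓
(1,6)N 1/1 ✓
(2,1)S 2/2 ✓
(2,2)S 4/4 ✓
(2,3)S 2/2 ✓
(2,5)N 2/2 ✓
(2,6)N 2/2 ✓
(3,2)S 2/2 ✓
(3,4)S 1/2 ✓
(3,5)N 1/3 ✓
(4,1)S 1/1 ✓
(4,2)S 3/3 ✓
(4,3)S 2/2 ✓
(4,4)S 3/3 ✓
(4,5)S 3/4 ✓
(4,6)S 1/1 ✓
(5,5)S 2/2 ✓
(6,1)N 1/1 ✓
(6,2)N 2/2 ✓
(6,3)N 2/2 ✓
(6,4)N 1/2 ✓
(6,5)S 1/2 ✓
All meet the threshold, so the configuration is stable.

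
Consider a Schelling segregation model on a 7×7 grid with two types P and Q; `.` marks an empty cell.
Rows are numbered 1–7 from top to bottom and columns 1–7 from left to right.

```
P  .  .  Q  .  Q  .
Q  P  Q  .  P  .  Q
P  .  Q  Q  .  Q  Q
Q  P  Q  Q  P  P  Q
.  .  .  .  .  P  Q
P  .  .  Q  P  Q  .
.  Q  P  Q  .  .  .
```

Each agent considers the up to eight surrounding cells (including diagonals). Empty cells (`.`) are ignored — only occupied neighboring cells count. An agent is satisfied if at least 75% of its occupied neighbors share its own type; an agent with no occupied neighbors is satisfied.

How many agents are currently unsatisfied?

(1,1)P 1/2 not
(1,4)Q 1/2 not
(1,6)Q 1/2 not
(2,1)Q 0/3 not
(2,2)P 2/5 not
(2,3)Q 3/4 satisfied
(2,5)P 0/4 not
(2,7)Q 3/3 satisfied
(3,1)P 2/4 not
(3,3)Q 4/6 not
(3,4)Q 4/6 not
(3,6)Q 3/6 not
(3,7)Q 3/4 satisfied
(4,1)Q 0/2 not
(4,2)P 1/4 not
(4,3)Q 3/4 satisfied
(4,4)Q 3/4 satisfied
(4,5)P 2/5 not
(4,6)P 2/6 not
(4,7)Q 3/5 not
(5,6)P 3/6 not
(5,7)Q 2/4 not
(6,1)P 0/1 not
(6,4)Q 1/3 not
(6,5)P 1/4 not
(6,6)Q 1/3 not
(7,2)Q 0/2 not
(7,3)P 0/3 not
(7,4)Q 1/3 not
Unsatisfied: (1,1), (1,4), (1,6), (2,1), (2,2), (2,5), (3,1), (3,3), (3,4), (3,6), (4,1), (4,2), (4,5), (4,6), (4,7), (5,6), (5,7), (6,1), (6,4), (6,5), (6,6), (7,2), (7,3), (7,4) — 24 in total.

24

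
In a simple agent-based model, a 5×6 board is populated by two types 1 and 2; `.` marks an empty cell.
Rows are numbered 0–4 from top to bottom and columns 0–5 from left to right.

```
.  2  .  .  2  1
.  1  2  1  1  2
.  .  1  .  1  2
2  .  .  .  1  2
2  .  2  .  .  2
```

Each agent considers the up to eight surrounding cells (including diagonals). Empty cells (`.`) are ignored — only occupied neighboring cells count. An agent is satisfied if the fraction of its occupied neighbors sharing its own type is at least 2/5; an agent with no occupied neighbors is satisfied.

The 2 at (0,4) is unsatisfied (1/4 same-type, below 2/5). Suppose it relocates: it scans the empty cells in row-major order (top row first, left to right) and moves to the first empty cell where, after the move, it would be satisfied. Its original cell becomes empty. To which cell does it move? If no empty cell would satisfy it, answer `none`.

(0,0)

Vacating (0,4). Empty cells in order:
  (0,0): 1/2 same-type → satisfied — stop here.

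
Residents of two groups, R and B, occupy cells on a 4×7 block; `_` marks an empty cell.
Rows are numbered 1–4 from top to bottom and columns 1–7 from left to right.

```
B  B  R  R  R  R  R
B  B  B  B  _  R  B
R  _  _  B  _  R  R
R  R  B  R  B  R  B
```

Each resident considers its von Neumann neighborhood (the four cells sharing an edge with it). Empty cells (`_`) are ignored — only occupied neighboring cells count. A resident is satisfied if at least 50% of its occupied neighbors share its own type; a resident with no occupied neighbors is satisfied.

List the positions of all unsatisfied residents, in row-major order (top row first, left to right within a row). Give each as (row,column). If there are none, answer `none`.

(1,1)B 2/2 ok
(1,2)B 2/3 ok
(1,3)R 1/3 unhappy
(1,4)R 2/3 ok
(1,5)R 2/2 ok
(1,6)R 3/3 ok
(1,7)R 1/2 ok
(2,1)B 2/3 ok
(2,2)B 3/3 ok
(2,3)B 2/3 ok
(2,4)B 2/3 ok
(2,6)R 2/3 ok
(2,7)B 0/3 unhappy
(3,1)R 1/2 ok
(3,4)B 1/2 ok
(3,6)R 3/3 ok
(3,7)R 1/3 unhappy
(4,1)R 2/2 ok
(4,2)R 1/2 ok
(4,3)B 0/2 unhappy
(4,4)R 0/3 unhappy
(4,5)B 0/2 unhappy
(4,6)R 1/3 unhappy
(4,7)B 0/2 unhappy

(1,3), (2,7), (3,7), (4,3), (4,4), (4,5), (4,6), (4,7)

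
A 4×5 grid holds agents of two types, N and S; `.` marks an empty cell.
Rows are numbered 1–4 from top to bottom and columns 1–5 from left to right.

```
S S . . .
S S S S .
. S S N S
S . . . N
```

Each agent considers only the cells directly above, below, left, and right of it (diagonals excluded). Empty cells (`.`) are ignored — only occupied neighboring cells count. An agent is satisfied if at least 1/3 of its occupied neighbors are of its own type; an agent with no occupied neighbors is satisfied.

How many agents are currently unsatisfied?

3

(1,1)S 2/2 ✓
(1,2)S 2/2 ✓
(2,1)S 2/2 ✓
(2,2)S 4/4 ✓
(2,3)S 3/3 ✓
(2,4)S 1/2 ✓
(3,2)S 2/2 ✓
(3,3)S 2/3 ✓
(3,4)N 0/3 ✗
(3,5)S 0/2 ✗
(4,1)S 0/0 ✓
(4,5)N 0/1 ✗
Unsatisfied: (3,4), (3,5), (4,5) — 3 in total.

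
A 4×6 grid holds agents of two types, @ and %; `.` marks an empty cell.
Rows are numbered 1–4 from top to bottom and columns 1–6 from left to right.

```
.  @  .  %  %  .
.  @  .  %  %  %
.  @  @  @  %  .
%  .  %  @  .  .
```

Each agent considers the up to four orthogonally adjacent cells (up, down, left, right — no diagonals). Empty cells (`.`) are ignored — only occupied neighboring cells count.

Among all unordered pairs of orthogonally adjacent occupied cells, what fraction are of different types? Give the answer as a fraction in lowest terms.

4/15

Scan each occupied cell's neighbors to the right and below so each pair is counted once.
From row 1: 0 unlike of 4 pairs (running 0/4).
From row 2: 1 unlike of 5 pairs (running 1/9).
From row 3: 2 unlike of 5 pairs (running 3/14).
From row 4: 1 unlike of 1 pairs (running 4/15).
Total adjacent occupied pairs: 15; unlike-type pairs: 4.
4/15 is already in lowest terms.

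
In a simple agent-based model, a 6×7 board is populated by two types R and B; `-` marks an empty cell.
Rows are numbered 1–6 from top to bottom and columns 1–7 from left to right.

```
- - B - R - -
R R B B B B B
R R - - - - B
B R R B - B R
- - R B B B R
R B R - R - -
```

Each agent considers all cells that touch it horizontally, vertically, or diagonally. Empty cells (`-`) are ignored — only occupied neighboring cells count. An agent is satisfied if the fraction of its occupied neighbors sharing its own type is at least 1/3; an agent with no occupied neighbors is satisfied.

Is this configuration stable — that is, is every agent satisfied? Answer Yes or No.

No

(1,3)B 2/3 satisfied
(1,5)R 0/3 not
(2,1)R 3/3 satisfied
(2,2)R 3/5 satisfied
(2,3)B 2/4 satisfied
(2,4)B 3/4 satisfied
(2,5)B 2/3 satisfied
(2,6)B 3/4 satisfied
(2,7)B 2/2 satisfied
(3,1)R 4/5 satisfied
(3,2)R 5/7 satisfied
(3,7)B 3/4 satisfied
(4,1)B 0/3 not
(4,2)R 4/5 satisfied
(4,3)R 3/5 satisfied
(4,4)B 2/4 satisfied
(4,6)B 3/5 satisfied
(4,7)R 1/4 not
(5,3)R 3/6 satisfied
(5,4)B 2/6 satisfied
(5,5)B 4/5 satisfied
(5,6)B 2/5 satisfied
(5,7)R 1/3 satisfied
(6,1)R 0/1 not
(6,2)B 0/3 not
(6,3)R 1/3 satisfied
(6,5)R 0/3 not
For instance (1,5) has only 0/3 same-type neighbors, below 1/3.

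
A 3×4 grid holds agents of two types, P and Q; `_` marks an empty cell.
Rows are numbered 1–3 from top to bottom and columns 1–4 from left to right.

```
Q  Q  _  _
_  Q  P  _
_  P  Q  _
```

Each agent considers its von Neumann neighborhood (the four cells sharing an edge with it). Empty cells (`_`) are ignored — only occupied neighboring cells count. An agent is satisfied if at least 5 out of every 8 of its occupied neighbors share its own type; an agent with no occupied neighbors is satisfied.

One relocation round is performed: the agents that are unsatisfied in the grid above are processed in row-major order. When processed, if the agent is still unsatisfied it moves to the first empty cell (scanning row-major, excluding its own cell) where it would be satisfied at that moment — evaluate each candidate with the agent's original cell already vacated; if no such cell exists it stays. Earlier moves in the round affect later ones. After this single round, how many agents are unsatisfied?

0

Initially unsatisfied (in order): (2,2), (2,3), (3,2), (3,3).
  (2,2) → (1,4).
  (2,3) → (3,1).
  (3,2): no empty cell satisfies it; stays.
  (3,3) → (1,3).
Resulting grid:
Q Q Q Q
_ _ _ _
P P _ _
All satisfied now.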